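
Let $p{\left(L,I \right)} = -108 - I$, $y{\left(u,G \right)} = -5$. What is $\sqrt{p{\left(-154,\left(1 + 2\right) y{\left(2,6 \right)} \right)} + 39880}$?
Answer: $\sqrt{39787} \approx 199.47$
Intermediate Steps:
$\sqrt{p{\left(-154,\left(1 + 2\right) y{\left(2,6 \right)} \right)} + 39880} = \sqrt{\left(-108 - \left(1 + 2\right) \left(-5\right)\right) + 39880} = \sqrt{\left(-108 - 3 \left(-5\right)\right) + 39880} = \sqrt{\left(-108 - -15\right) + 39880} = \sqrt{\left(-108 + 15\right) + 39880} = \sqrt{-93 + 39880} = \sqrt{39787}$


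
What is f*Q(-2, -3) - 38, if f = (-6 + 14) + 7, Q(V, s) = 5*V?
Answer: -188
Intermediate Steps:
f = 15 (f = 8 + 7 = 15)
f*Q(-2, -3) - 38 = 15*(5*(-2)) - 38 = 15*(-10) - 38 = -150 - 38 = -188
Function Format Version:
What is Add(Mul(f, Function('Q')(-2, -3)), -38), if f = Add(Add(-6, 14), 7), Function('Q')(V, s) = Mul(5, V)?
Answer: -188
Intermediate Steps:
f = 15 (f = Add(8, 7) = 15)
Add(Mul(f, Function('Q')(-2, -3)), -38) = Add(Mul(15, Mul(5, -2)), -38) = Add(Mul(15, -10), -38) = Add(-150, -38) = -188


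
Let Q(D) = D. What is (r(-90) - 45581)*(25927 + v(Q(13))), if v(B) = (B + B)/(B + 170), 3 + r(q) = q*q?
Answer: -177849097828/183 ≈ -9.7185e+8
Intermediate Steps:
r(q) = -3 + q² (r(q) = -3 + q*q = -3 + q²)
v(B) = 2*B/(170 + B) (v(B) = (2*B)/(170 + B) = 2*B/(170 + B))
(r(-90) - 45581)*(25927 + v(Q(13))) = ((-3 + (-90)²) - 45581)*(25927 + 2*13/(170 + 13)) = ((-3 + 8100) - 45581)*(25927 + 2*13/183) = (8097 - 45581)*(25927 + 2*13*(1/183)) = -37484*(25927 + 26/183) = -37484*4744667/183 = -177849097828/183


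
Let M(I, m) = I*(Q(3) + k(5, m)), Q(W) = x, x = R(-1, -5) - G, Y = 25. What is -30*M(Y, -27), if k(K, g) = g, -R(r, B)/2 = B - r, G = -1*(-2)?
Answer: 15750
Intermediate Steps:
G = 2
R(r, B) = -2*B + 2*r (R(r, B) = -2*(B - r) = -2*B + 2*r)
x = 6 (x = (-2*(-5) + 2*(-1)) - 1*2 = (10 - 2) - 2 = 8 - 2 = 6)
Q(W) = 6
M(I, m) = I*(6 + m)
-30*M(Y, -27) = -750*(6 - 27) = -750*(-21) = -30*(-525) = 15750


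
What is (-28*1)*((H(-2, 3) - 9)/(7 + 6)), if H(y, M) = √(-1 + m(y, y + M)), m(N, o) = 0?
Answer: 252/13 - 28*I/13 ≈ 19.385 - 2.1538*I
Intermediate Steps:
H(y, M) = I (H(y, M) = √(-1 + 0) = √(-1) = I)
(-28*1)*((H(-2, 3) - 9)/(7 + 6)) = (-28*1)*((I - 9)/(7 + 6)) = -28*(-9 + I)/13 = -28*(-9/13 + I/13) = 252/13 - 28*I/13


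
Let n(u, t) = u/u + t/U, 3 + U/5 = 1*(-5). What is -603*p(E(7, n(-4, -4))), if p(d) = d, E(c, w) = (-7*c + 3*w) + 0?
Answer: 275571/10 ≈ 27557.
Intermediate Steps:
U = -40 (U = -15 + 5*(1*(-5)) = -15 + 5*(-5) = -15 - 25 = -40)
n(u, t) = 1 - t/40 (n(u, t) = u/u + t/(-40) = 1 + t*(-1/40) = 1 - t/40)
E(c, w) = -7*c + 3*w
-603*p(E(7, n(-4, -4))) = -603*(-7*7 + 3*(1 - 1/40*(-4))) = -603*(-49 + 3*(1 + ⅒)) = -603*(-49 + 3*(11/10)) = -603*(-49 + 33/10) = -603*(-457/10) = 275571/10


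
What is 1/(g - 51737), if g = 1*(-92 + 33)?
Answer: -1/51796 ≈ -1.9307e-5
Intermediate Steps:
g = -59 (g = 1*(-59) = -59)
1/(g - 51737) = 1/(-59 - 51737) = 1/(-51796) = -1/51796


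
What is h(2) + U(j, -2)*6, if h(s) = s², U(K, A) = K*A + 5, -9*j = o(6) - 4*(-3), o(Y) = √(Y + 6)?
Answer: 50 + 8*√3/3 ≈ 54.619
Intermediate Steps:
o(Y) = √(6 + Y)
j = -4/3 - 2*√3/9 (j = -(√(6 + 6) - 4*(-3))/9 = -(√12 + 12)/9 = -(2*√3 + 12)/9 = -(12 + 2*√3)/9 = -4/3 - 2*√3/9 ≈ -1.7182)
U(K, A) = 5 + A*K (U(K, A) = A*K + 5 = 5 + A*K)
h(2) + U(j, -2)*6 = 2² + (5 - 2*(-4/3 - 2*√3/9))*6 = 4 + (5 + (8/3 + 4*√3/9))*6 = 4 + (23/3 + 4*√3/9)*6 = 4 + (46 + 8*√3/3) = 50 + 8*√3/3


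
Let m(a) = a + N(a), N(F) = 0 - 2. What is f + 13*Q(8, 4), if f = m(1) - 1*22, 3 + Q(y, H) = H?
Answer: -10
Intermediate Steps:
N(F) = -2
Q(y, H) = -3 + H
m(a) = -2 + a (m(a) = a - 2 = -2 + a)
f = -23 (f = (-2 + 1) - 1*22 = -1 - 22 = -23)
f + 13*Q(8, 4) = -23 + 13*(-3 + 4) = -23 + 13*1 = -23 + 13 = -10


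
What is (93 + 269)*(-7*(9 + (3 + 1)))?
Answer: -32942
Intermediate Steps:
(93 + 269)*(-7*(9 + (3 + 1))) = 362*(-7*(9 + 4)) = 362*(-7*13) = 362*(-91) = -32942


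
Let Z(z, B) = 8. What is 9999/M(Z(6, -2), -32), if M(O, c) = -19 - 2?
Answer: -3333/7 ≈ -476.14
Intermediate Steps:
M(O, c) = -21
9999/M(Z(6, -2), -32) = 9999/(-21) = 9999*(-1/21) = -3333/7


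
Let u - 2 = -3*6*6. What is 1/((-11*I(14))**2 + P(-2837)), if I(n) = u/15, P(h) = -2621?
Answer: 225/769831 ≈ 0.00029227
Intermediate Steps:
u = -106 (u = 2 - 3*6*6 = 2 - 18*6 = 2 - 108 = -106)
I(n) = -106/15
1/((-11*I(14))**2 + P(-2837)) = 1/((-11*(-106/15))**2 - 2621) = 1/((1166/15)**2 - 2621) = 1/(1359556/225 - 2621) = 1/(769831/225) = 225/769831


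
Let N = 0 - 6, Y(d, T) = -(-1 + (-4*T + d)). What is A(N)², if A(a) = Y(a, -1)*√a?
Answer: -54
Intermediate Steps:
Y(d, T) = 1 - d + 4*T (Y(d, T) = -(-1 + (d - 4*T)) = -(-1 + d - 4*T) = 1 - d + 4*T)
N = -6
A(a) = √a*(-3 - a) (A(a) = (1 - a + 4*(-1))*√a = (1 - a - 4)*√a = (-3 - a)*√a = √a*(-3 - a))
A(N)² = (√(-6)*(-3 - 1*(-6)))² = ((I*√6)*(-3 + 6))² = ((I*√6)*3)² = (3*I*√6)² = -54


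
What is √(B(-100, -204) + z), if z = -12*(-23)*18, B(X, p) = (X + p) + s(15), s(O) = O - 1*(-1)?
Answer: 6*√130 ≈ 68.411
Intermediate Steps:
s(O) = 1 + O (s(O) = O + 1 = 1 + O)
B(X, p) = 16 + X + p (B(X, p) = (X + p) + (1 + 15) = (X + p) + 16 = 16 + X + p)
z = 4968 (z = 276*18 = 4968)
√(B(-100, -204) + z) = √((16 - 100 - 204) + 4968) = √(-288 + 4968) = √4680 = 6*√130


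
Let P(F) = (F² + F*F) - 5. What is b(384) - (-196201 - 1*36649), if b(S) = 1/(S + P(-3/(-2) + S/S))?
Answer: 182321552/783 ≈ 2.3285e+5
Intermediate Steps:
P(F) = -5 + 2*F² (P(F) = (F² + F²) - 5 = 2*F² - 5 = -5 + 2*F²)
b(S) = 1/(15/2 + S) (b(S) = 1/(S + (-5 + 2*(-3/(-2) + S/S)²)) = 1/(S + (-5 + 2*(-3*(-½) + 1)²)) = 1/(S + (-5 + 2*(3/2 + 1)²)) = 1/(S + (-5 + 2*(5/2)²)) = 1/(S + (-5 + 2*(25/4))) = 1/(S + (-5 + 25/2)) = 1/(S + 15/2) = 1/(15/2 + S))
b(384) - (-196201 - 1*36649) = 2/(15 + 2*384) - (-196201 - 1*36649) = 2/(15 + 768) - (-196201 - 36649) = 2/783 - 1*(-232850) = 2*(1/783) + 232850 = 2/783 + 232850 = 182321552/783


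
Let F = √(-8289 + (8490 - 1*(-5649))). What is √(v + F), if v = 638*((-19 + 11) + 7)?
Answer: √(-638 + 15*√26) ≈ 23.696*I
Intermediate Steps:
v = -638 (v = 638*(-8 + 7) = 638*(-1) = -638)
F = 15*√26 (F = √(-8289 + (8490 + 5649)) = √(-8289 + 14139) = √5850 = 15*√26 ≈ 76.485)
√(v + F) = √(-638 + 15*√26)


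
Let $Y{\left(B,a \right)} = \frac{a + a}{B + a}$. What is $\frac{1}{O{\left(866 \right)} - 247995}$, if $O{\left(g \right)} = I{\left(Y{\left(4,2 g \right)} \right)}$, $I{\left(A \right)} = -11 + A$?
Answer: $- \frac{217}{53816869} \approx -4.0322 \cdot 10^{-6}$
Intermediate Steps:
$Y{\left(B,a \right)} = \frac{2 a}{B + a}$
$O{\left(g \right)} = -11 + \frac{4 g}{4 + 2 g}$ ($O{\left(g \right)} = -11 + \frac{2 \cdot 2 g}{4 + 2 g} = -11 + \frac{4 g}{4 + 2 g}$)
$\frac{1}{O{\left(866 \right)} - 247995} = \frac{1}{\frac{-22 - 7794}{2 + 866} - 247995} = \frac{1}{\frac{-22 - 7794}{868} - 247995} = \frac{1}{\frac{1}{868} \left(-7816\right) - 247995} = \frac{1}{- \frac{1954}{217} - 247995} = \frac{1}{- \frac{53816869}{217}} = - \frac{217}{53816869}$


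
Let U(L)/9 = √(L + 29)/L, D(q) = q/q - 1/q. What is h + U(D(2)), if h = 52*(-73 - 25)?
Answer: -5096 + 9*√118 ≈ -4998.2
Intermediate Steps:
D(q) = 1 - 1/q
U(L) = 9*√(29 + L)/L (U(L) = 9*(√(L + 29)/L) = 9*(√(29 + L)/L) = 9*√(29 + L)/L)
h = -5096 (h = 52*(-98) = -5096)
h + U(D(2)) = -5096 + 9*√(29 + (-1 + 2)/2)/(((-1 + 2)/2)) = -5096 + 9*√(29 + (½)*1)/(((½)*1)) = -5096 + 9*√(29 + ½)/(½) = -5096 + 9*2*√(59/2) = -5096 + 9*2*(√118/2) = -5096 + 9*√118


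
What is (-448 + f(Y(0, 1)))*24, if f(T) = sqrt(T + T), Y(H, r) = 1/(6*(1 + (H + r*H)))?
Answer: -10752 + 8*sqrt(3) ≈ -10738.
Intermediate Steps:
Y(H, r) = 1/(6 + 6*H + 6*H*r) (Y(H, r) = 1/(6*(1 + (H + H*r))) = 1/(6*(1 + H + H*r)) = 1/(6 + 6*H + 6*H*r))
f(T) = sqrt(2)*sqrt(T) (f(T) = sqrt(2*T) = sqrt(2)*sqrt(T))
(-448 + f(Y(0, 1)))*24 = (-448 + sqrt(2)*sqrt(1/(6*(1 + 0 + 0*1))))*24 = (-448 + sqrt(2)*sqrt(1/(6*(1 + 0 + 0))))*24 = (-448 + sqrt(2)*sqrt((1/6)/1))*24 = (-448 + sqrt(2)*sqrt((1/6)*1))*24 = (-448 + sqrt(2)*sqrt(1/6))*24 = (-448 + sqrt(2)*(sqrt(6)/6))*24 = (-448 + sqrt(3)/3)*24 = -10752 + 8*sqrt(3)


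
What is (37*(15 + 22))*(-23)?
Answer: -31487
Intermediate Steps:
(37*(15 + 22))*(-23) = (37*37)*(-23) = 1369*(-23) = -31487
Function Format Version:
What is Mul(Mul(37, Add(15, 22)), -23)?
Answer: -31487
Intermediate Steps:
Mul(Mul(37, Add(15, 22)), -23) = Mul(Mul(37, 37), -23) = Mul(1369, -23) = -31487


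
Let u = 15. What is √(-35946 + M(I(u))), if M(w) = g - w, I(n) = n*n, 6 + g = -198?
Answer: 5*I*√1455 ≈ 190.72*I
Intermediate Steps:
g = -204 (g = -6 - 198 = -204)
I(n) = n²
M(w) = -204 - w
√(-35946 + M(I(u))) = √(-35946 + (-204 - 1*15²)) = √(-35946 + (-204 - 1*225)) = √(-35946 + (-204 - 225)) = √(-35946 - 429) = √(-36375) = 5*I*√1455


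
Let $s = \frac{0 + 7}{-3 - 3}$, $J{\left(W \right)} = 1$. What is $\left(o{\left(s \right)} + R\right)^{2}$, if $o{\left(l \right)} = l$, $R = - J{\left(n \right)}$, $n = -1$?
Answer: $\frac{169}{36} \approx 4.6944$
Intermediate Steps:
$s = - \frac{7}{6}$ ($s = \frac{7}{-6} = 7 \left(- \frac{1}{6}\right) = - \frac{7}{6} \approx -1.1667$)
$R = -1$ ($R = \left(-1\right) 1 = -1$)
$\left(o{\left(s \right)} + R\right)^{2} = \left(- \frac{7}{6} - 1\right)^{2} = \left(- \frac{13}{6}\right)^{2} = \frac{169}{36}$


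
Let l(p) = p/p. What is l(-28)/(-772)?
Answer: -1/772 ≈ -0.0012953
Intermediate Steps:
l(p) = 1
l(-28)/(-772) = 1/(-772) = 1*(-1/772) = -1/772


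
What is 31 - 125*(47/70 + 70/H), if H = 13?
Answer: -132133/182 ≈ -726.01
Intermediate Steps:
31 - 125*(47/70 + 70/H) = 31 - 125*(47/70 + 70/13) = 31 - 125*5511/910 = 31 - 137775/182 = -132133/182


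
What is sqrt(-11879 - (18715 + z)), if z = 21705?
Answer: 3*I*sqrt(5811) ≈ 228.69*I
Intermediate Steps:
sqrt(-11879 - (18715 + z)) = sqrt(-11879 - (18715 + 21705)) = sqrt(-11879 - 1*40420) = sqrt(-11879 - 40420) = sqrt(-52299) = 3*I*sqrt(5811)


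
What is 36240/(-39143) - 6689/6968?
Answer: -39565219/20980648 ≈ -1.8858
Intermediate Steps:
36240/(-39143) - 6689/6968 = 36240*(-1/39143) - 6689*1/6968 = -36240/39143 - 6689/6968 = -39565219/20980648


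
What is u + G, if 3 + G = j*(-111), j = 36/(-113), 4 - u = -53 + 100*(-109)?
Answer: 1241798/113 ≈ 10989.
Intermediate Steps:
u = 10957 (u = 4 - (-53 + 100*(-109)) = 4 - (-53 - 10900) = 4 - 1*(-10953) = 4 + 10953 = 10957)
j = -36/113 (j = 36*(-1/113) = -36/113 ≈ -0.31858)
G = 3657/113 (G = -3 - 36/113*(-111) = -3 + 3996/113 = 3657/113 ≈ 32.363)
u + G = 10957 + 3657/113 = 1241798/113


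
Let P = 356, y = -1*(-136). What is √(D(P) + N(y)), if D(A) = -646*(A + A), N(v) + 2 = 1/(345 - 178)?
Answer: I*√12827656939/167 ≈ 678.2*I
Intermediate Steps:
y = 136
N(v) = -333/167 (N(v) = -2 + 1/(345 - 178) = -2 + 1/167 = -333/167)
D(A) = -1292*A (D(A) = -646*2*A = -1292*A)
√(D(P) + N(y)) = √(-1292*356 - 333/167) = √(-459952 - 333/167) = √(-76812317/167) = I*√12827656939/167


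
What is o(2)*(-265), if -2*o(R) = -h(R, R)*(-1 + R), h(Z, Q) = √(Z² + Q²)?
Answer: -265*√2 ≈ -374.77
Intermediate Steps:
h(Z, Q) = √(Q² + Z²)
o(R) = √2*√(R²)*(-1 + R)/2 (o(R) = -(-1)*√(R² + R²)*(-1 + R)/2 = -(-1)*√(2*R²)*(-1 + R)/2 = -(-1)*(√2*√(R²))*(-1 + R)/2 = -(-1)*√2*√(R²)*(-1 + R)/2 = √2*√(R²)*(-1 + R)/2)
o(2)*(-265) = (√2*√(2²)*(-1 + 2)/2)*(-265) = ((½)*√2*√4*1)*(-265) = ((½)*√2*2*1)*(-265) = √2*(-265) = -265*√2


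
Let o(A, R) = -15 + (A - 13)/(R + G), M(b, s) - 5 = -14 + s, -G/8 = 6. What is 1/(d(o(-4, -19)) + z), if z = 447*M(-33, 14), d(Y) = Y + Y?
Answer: 67/147769 ≈ 0.00045341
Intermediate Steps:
G = -48 (G = -8*6 = -48)
M(b, s) = -9 + s (M(b, s) = 5 + (-14 + s) = -9 + s)
o(A, R) = -15 + (-13 + A)/(-48 + R) (o(A, R) = -15 + (A - 13)/(R - 48) = -15 + (-13 + A)/(-48 + R))
d(Y) = 2*Y
z = 2235 (z = 447*(-9 + 14) = 447*5 = 2235)
1/(d(o(-4, -19)) + z) = 1/(2*((707 - 4 - 15*(-19))/(-48 - 19)) + 2235) = 1/(2*((707 - 4 + 285)/(-67)) + 2235) = 1/(2*(-1/67*988) + 2235) = 1/(2*(-988/67) + 2235) = 1/(-1976/67 + 2235) = 1/(147769/67) = 67/147769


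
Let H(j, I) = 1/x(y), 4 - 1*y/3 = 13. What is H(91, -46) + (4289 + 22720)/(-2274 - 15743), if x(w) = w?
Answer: -747260/486459 ≈ -1.5361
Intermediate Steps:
y = -27 (y = 12 - 3*13 = 12 - 39 = -27)
H(j, I) = -1/27 (H(j, I) = 1/(-27) = -1/27)
H(91, -46) + (4289 + 22720)/(-2274 - 15743) = -1/27 + (4289 + 22720)/(-2274 - 15743) = -1/27 + 27009/(-18017) = -1/27 + 27009*(-1/18017) = -1/27 - 27009/18017 = -747260/486459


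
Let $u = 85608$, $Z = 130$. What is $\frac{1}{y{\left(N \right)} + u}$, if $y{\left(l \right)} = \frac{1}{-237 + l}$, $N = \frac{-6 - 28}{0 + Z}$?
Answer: $\frac{15422}{1320246511} \approx 1.1681 \cdot 10^{-5}$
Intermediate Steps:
$N = - \frac{17}{65}$ ($N = \frac{-6 - 28}{0 + 130} = - \frac{34}{130} = \left(-34\right) \frac{1}{130} = - \frac{17}{65} \approx -0.26154$)
$\frac{1}{y{\left(N \right)} + u} = \frac{1}{\frac{1}{-237 - \frac{17}{65}} + 85608} = \frac{1}{\frac{1}{- \frac{15422}{65}} + 85608} = \frac{1}{- \frac{65}{15422} + 85608} = \frac{1}{\frac{1320246511}{15422}} = \frac{15422}{1320246511}$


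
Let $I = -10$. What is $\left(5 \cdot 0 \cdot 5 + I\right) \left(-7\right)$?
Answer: $70$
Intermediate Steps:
$\left(5 \cdot 0 \cdot 5 + I\right) \left(-7\right) = \left(5 \cdot 0 \cdot 5 - 10\right) \left(-7\right) = \left(0 \cdot 5 - 10\right) \left(-7\right) = \left(0 - 10\right) \left(-7\right) = \left(-10\right) \left(-7\right) = 70$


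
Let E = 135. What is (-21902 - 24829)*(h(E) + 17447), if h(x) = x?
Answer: -821624442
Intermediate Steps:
(-21902 - 24829)*(h(E) + 17447) = (-21902 - 24829)*(135 + 17447) = -46731*17582 = -821624442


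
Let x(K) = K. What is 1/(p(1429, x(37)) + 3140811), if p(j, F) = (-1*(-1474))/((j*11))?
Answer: 1429/4488219053 ≈ 3.1839e-7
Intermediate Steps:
p(j, F) = 134/j (p(j, F) = 1474/((11*j)) = 1474*(1/(11*j)) = 134/j)
1/(p(1429, x(37)) + 3140811) = 1/(134/1429 + 3140811) = 1/(4488219053/1429) = 1429/4488219053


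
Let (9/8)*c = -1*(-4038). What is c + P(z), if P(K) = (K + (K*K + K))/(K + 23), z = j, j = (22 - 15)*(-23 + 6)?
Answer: 330653/96 ≈ 3444.3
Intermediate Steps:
c = 10768/3 (c = 8*(-1*(-4038))/9 = (8/9)*4038 = 10768/3 ≈ 3589.3)
j = -119 (j = 7*(-17) = -119)
z = -119
P(K) = (K² + 2*K)/(23 + K) (P(K) = (K + (K² + K))/(23 + K) = (K + (K + K²))/(23 + K) = (K² + 2*K)/(23 + K))
c + P(z) = 10768/3 - 119*(2 - 119)/(23 - 119) = 10768/3 - 119*(-117)/(-96) = 10768/3 - 119*(-1/96)*(-117) = 10768/3 - 4641/32 = 330653/96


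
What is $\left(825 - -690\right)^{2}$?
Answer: $2295225$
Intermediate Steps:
$\left(825 - -690\right)^{2} = \left(825 + 690\right)^{2} = 1515^{2} = 2295225$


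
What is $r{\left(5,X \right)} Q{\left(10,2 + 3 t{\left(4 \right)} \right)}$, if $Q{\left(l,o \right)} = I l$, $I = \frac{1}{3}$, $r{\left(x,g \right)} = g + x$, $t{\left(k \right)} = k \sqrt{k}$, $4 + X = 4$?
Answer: $\frac{50}{3} \approx 16.667$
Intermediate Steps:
$X = 0$ ($X = -4 + 4 = 0$)
$t{\left(k \right)} = k^{\frac{3}{2}}$
$I = \frac{1}{3} \approx 0.33333$
$Q{\left(l,o \right)} = \frac{l}{3}$
$r{\left(5,X \right)} Q{\left(10,2 + 3 t{\left(4 \right)} \right)} = \left(0 + 5\right) \frac{1}{3} \cdot 10 = 5 \cdot \frac{10}{3} = \frac{50}{3}$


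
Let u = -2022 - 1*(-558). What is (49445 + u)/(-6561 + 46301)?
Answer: 47981/39740 ≈ 1.2074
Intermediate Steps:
u = -1464 (u = -2022 + 558 = -1464)
(49445 + u)/(-6561 + 46301) = (49445 - 1464)/(-6561 + 46301) = 47981/39740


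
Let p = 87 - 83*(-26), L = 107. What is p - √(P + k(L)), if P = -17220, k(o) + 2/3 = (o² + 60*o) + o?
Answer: 2245 - √6798/3 ≈ 2217.5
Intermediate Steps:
k(o) = -⅔ + o² + 61*o (k(o) = -⅔ + ((o² + 60*o) + o) = -⅔ + (o² + 61*o) = -⅔ + o² + 61*o)
p = 2245 (p = 87 + 2158 = 2245)
p - √(P + k(L)) = 2245 - √(-17220 + (-⅔ + 107² + 61*107)) = 2245 - √(-17220 + (-⅔ + 11449 + 6527)) = 2245 - √(-17220 + 53926/3) = 2245 - √(2266/3) = 2245 - √6798/3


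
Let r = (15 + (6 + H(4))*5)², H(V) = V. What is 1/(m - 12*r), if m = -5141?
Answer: -1/55841 ≈ -1.7908e-5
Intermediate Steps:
r = 4225 (r = (15 + (6 + 4)*5)² = (15 + 10*5)² = (15 + 50)² = 65² = 4225)
1/(m - 12*r) = 1/(-5141 - 12*4225) = 1/(-5141 - 50700) = 1/(-55841) = -1/55841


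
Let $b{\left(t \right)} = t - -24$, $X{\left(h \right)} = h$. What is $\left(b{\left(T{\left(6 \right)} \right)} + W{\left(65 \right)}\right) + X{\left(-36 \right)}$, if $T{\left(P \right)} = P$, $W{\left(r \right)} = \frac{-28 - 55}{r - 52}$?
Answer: $- \frac{161}{13} \approx -12.385$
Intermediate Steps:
$W{\left(r \right)} = - \frac{83}{-52 + r}$
$b{\left(t \right)} = 24 + t$ ($b{\left(t \right)} = t + 24 = 24 + t$)
$\left(b{\left(T{\left(6 \right)} \right)} + W{\left(65 \right)}\right) + X{\left(-36 \right)} = \left(\left(24 + 6\right) - \frac{83}{-52 + 65}\right) - 36 = \left(30 - \frac{83}{13}\right) - 36 = \frac{307}{13} - 36 = - \frac{161}{13}$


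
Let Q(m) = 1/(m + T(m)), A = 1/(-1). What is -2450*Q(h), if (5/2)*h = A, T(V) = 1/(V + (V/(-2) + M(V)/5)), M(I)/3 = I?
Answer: 2750/3 ≈ 916.67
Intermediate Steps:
M(I) = 3*I
A = -1
T(V) = 10/(11*V) (T(V) = 1/(V + (V/(-2) + (3*V)/5)) = 1/(V + (V*(-½) + (3*V)*(⅕))) = 1/(V + (-V/2 + 3*V/5)) = 1/(V + V/10) = 1/(11*V/10) = 10/(11*V))
h = -⅖ (h = (⅖)*(-1) = -⅖ ≈ -0.40000)
Q(m) = 1/(m + 10/(11*m))
-2450*Q(h) = -26950*(-2)/(5*(10 + 11*(-⅖)²)) = -26950*(-2)/(5*(10 + 11*(4/25))) = -26950*(-2)/(5*(10 + 44/25)) = -26950*(-2)/(5*294/25) = -26950*(-2)*25/(5*294) = -2450*(-55/147) = 2750/3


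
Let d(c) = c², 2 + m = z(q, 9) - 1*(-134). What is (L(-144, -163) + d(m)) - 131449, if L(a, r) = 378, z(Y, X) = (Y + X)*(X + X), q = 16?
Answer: 207653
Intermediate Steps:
z(Y, X) = 2*X*(X + Y) (z(Y, X) = (X + Y)*(2*X) = 2*X*(X + Y))
m = 582 (m = -2 + (2*9*(9 + 16) - 1*(-134)) = -2 + (2*9*25 + 134) = -2 + (450 + 134) = -2 + 584 = 582)
(L(-144, -163) + d(m)) - 131449 = (378 + 582²) - 131449 = (378 + 338724) - 131449 = 339102 - 131449 = 207653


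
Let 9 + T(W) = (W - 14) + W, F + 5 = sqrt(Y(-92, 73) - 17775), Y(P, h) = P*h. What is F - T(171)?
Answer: -324 + I*sqrt(24491) ≈ -324.0 + 156.5*I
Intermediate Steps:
F = -5 + I*sqrt(24491) (F = -5 + sqrt(-92*73 - 17775) = -5 + sqrt(-6716 - 17775) = -5 + sqrt(-24491) = -5 + I*sqrt(24491) ≈ -5.0 + 156.5*I)
T(W) = -23 + 2*W (T(W) = -9 + ((W - 14) + W) = -9 + ((-14 + W) + W) = -9 + (-14 + 2*W) = -23 + 2*W)
F - T(171) = (-5 + I*sqrt(24491)) - (-23 + 2*171) = (-5 + I*sqrt(24491)) - (-23 + 342) = (-5 + I*sqrt(24491)) - 1*319 = (-5 + I*sqrt(24491)) - 319 = -324 + I*sqrt(24491)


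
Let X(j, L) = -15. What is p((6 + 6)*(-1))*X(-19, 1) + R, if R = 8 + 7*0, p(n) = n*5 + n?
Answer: 1088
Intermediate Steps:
p(n) = 6*n (p(n) = 5*n + n = 6*n)
R = 8 (R = 8 + 0 = 8)
p((6 + 6)*(-1))*X(-19, 1) + R = (6*((6 + 6)*(-1)))*(-15) + 8 = (6*(12*(-1)))*(-15) + 8 = (6*(-12))*(-15) + 8 = -72*(-15) + 8 = 1080 + 8 = 1088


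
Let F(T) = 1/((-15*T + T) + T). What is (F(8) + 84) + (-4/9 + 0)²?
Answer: 709199/8424 ≈ 84.188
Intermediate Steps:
F(T) = -1/(13*T) (F(T) = 1/(-14*T + T) = 1/(-13*T) = -1/(13*T))
(F(8) + 84) + (-4/9 + 0)² = (-1/13/8 + 84) + (-4/9 + 0)² = (-1/13*⅛ + 84) + (-4*⅑ + 0)² = (-1/104 + 84) + (-4/9 + 0)² = 8735/104 + (-4/9)² = 8735/104 + 16/81 = 709199/8424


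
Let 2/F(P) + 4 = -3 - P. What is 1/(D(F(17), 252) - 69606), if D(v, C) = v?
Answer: -12/835273 ≈ -1.4367e-5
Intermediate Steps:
F(P) = 2/(-7 - P) (F(P) = 2/(-4 + (-3 - P)) = 2/(-7 - P))
1/(D(F(17), 252) - 69606) = 1/(-2/(7 + 17) - 69606) = 1/(-2/24 - 69606) = 1/(-2*1/24 - 69606) = 1/(-1/12 - 69606) = 1/(-835273/12) = -12/835273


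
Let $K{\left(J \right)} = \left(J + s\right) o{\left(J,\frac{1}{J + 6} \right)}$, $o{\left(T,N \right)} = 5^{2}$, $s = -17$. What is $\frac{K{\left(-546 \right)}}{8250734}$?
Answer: $- \frac{14075}{8250734} \approx -0.0017059$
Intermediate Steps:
$o{\left(T,N \right)} = 25$
$K{\left(J \right)} = -425 + 25 J$ ($K{\left(J \right)} = \left(J - 17\right) 25 = \left(-17 + J\right) 25 = -425 + 25 J$)
$\frac{K{\left(-546 \right)}}{8250734} = \frac{-425 + 25 \left(-546\right)}{8250734} = \left(-425 - 13650\right) \frac{1}{8250734} = \left(-14075\right) \frac{1}{8250734} = - \frac{14075}{8250734}$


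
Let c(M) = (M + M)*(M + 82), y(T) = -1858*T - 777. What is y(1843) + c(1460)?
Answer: 1077569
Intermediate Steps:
y(T) = -777 - 1858*T
c(M) = 2*M*(82 + M) (c(M) = (2*M)*(82 + M) = 2*M*(82 + M))
y(1843) + c(1460) = (-777 - 1858*1843) + 2*1460*(82 + 1460) = (-777 - 3424294) + 2*1460*1542 = -3425071 + 4502640 = 1077569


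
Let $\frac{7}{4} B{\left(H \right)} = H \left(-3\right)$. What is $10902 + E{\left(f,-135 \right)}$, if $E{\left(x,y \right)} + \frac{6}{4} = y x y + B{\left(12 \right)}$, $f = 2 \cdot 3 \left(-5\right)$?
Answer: $- \frac{7502181}{14} \approx -5.3587 \cdot 10^{5}$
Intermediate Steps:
$f = -30$ ($f = 6 \left(-5\right) = -30$)
$B{\left(H \right)} = - \frac{12 H}{7}$ ($B{\left(H \right)} = \frac{4 H \left(-3\right)}{7} = \frac{4 \left(- 3 H\right)}{7} = - \frac{12 H}{7}$)
$E{\left(x,y \right)} = - \frac{309}{14} + x y^{2}$ ($E{\left(x,y \right)} = - \frac{3}{2} + \left(y x y - \frac{144}{7}\right) = - \frac{3}{2} + \left(x y y - \frac{144}{7}\right) = - \frac{3}{2} + \left(x y^{2} - \frac{144}{7}\right) = - \frac{3}{2} + \left(- \frac{144}{7} + x y^{2}\right) = - \frac{309}{14} + x y^{2}$)
$10902 + E{\left(f,-135 \right)} = 10902 - \left(\frac{309}{14} + 30 \left(-135\right)^{2}\right) = 10902 - \frac{7654809}{14} = - \frac{7502181}{14}$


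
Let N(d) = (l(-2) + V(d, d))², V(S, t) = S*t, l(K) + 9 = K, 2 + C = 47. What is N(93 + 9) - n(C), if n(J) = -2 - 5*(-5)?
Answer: 108014426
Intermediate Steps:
C = 45 (C = -2 + 47 = 45)
l(K) = -9 + K
n(J) = 23 (n(J) = -2 + 25 = 23)
N(d) = (-11 + d²)² (N(d) = ((-9 - 2) + d*d)² = (-11 + d²)²)
N(93 + 9) - n(C) = (-11 + (93 + 9)²)² - 1*23 = (-11 + 102²)² - 23 = (-11 + 10404)² - 23 = 10393² - 23 = 108014449 - 23 = 108014426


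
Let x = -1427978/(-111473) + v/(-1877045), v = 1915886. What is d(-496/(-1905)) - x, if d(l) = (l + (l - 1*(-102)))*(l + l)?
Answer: 6317185206218047628/151867320100639425 ≈ 41.597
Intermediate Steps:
x = 2466809404932/209239837285 (x = -1427978/(-111473) + 1915886/(-1877045) = -1427978*(-1/111473) + 1915886*(-1/1877045) = 1427978/111473 - 1915886/1877045 = 2466809404932/209239837285 ≈ 11.789)
d(l) = 2*l*(102 + 2*l) (d(l) = (l + (l + 102))*(2*l) = (l + (102 + l))*(2*l) = (102 + 2*l)*(2*l) = 2*l*(102 + 2*l))
d(-496/(-1905)) - x = 4*(-496/(-1905))*(51 - 496/(-1905)) - 1*2466809404932/209239837285 = 4*(-496*(-1/1905))*(51 - 496*(-1/1905)) - 2466809404932/209239837285 = 4*(496/1905)*(51 + 496/1905) - 2466809404932/209239837285 = 4*(496/1905)*(97651/1905) - 2466809404932/209239837285 = 193739584/3629025 - 2466809404932/209239837285 = 6317185206218047628/151867320100639425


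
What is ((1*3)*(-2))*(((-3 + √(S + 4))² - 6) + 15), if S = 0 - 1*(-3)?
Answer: -150 + 36*√7 ≈ -54.753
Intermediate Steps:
S = 3 (S = 0 + 3 = 3)
((1*3)*(-2))*(((-3 + √(S + 4))² - 6) + 15) = ((1*3)*(-2))*(((-3 + √(3 + 4))² - 6) + 15) = (3*(-2))*(((-3 + √7)² - 6) + 15) = -6*((-6 + (-3 + √7)²) + 15) = -6*(9 + (-3 + √7)²) = -54 - 6*(-3 + √7)²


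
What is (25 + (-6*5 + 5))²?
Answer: 0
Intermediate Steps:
(25 + (-6*5 + 5))² = (25 + (-30 + 5))² = (25 - 25)² = 0² = 0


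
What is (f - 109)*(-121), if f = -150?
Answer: 31339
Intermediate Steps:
(f - 109)*(-121) = (-150 - 109)*(-121) = -259*(-121) = 31339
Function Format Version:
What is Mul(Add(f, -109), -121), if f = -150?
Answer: 31339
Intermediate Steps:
Mul(Add(f, -109), -121) = Mul(Add(-150, -109), -121) = Mul(-259, -121) = 31339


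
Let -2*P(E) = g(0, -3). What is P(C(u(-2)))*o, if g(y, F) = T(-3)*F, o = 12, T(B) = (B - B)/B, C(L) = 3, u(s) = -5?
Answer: 0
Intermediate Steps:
T(B) = 0 (T(B) = 0/B = 0)
g(y, F) = 0 (g(y, F) = 0*F = 0)
P(E) = 0 (P(E) = -½*0 = 0)
P(C(u(-2)))*o = 0*12 = 0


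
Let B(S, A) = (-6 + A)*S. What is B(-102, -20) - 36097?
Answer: -33445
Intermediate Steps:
B(S, A) = S*(-6 + A)
B(-102, -20) - 36097 = -102*(-6 - 20) - 36097 = -102*(-26) - 36097 = 2652 - 36097 = -33445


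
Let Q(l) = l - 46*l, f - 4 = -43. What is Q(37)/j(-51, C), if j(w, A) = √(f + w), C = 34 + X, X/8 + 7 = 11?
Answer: 111*I*√10/2 ≈ 175.51*I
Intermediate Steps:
X = 32 (X = -56 + 8*11 = -56 + 88 = 32)
f = -39 (f = 4 - 43 = -39)
C = 66 (C = 34 + 32 = 66)
j(w, A) = √(-39 + w)
Q(l) = -45*l
Q(37)/j(-51, C) = (-45*37)/(√(-39 - 51)) = -1665*(-I*√10/30) = -(-111)*I*√10/2 = 111*I*√10/2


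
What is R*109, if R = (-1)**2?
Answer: 109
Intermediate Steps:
R = 1
R*109 = 1*109 = 109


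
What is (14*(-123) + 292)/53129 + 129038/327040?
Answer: 456285193/1241093440 ≈ 0.36765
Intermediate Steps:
(14*(-123) + 292)/53129 + 129038/327040 = (-1722 + 292)*(1/53129) + 129038*(1/327040) = -1430*1/53129 + 9217/23360 = -1430/53129 + 9217/23360 = 456285193/1241093440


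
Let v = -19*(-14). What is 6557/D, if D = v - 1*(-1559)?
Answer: 6557/1825 ≈ 3.5929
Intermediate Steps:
v = 266
D = 1825 (D = 266 - 1*(-1559) = 266 + 1559 = 1825)
6557/D = 6557/1825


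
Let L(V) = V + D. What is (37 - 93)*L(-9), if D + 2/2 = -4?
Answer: 784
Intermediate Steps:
D = -5 (D = -1 - 4 = -5)
L(V) = -5 + V (L(V) = V - 5 = -5 + V)
(37 - 93)*L(-9) = (37 - 93)*(-5 - 9) = -56*(-14) = 784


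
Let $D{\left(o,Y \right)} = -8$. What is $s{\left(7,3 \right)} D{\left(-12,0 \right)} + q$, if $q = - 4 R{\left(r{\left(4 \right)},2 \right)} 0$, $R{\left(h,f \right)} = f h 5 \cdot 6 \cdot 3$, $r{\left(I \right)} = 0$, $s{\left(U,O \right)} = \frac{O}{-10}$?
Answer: $\frac{12}{5} \approx 2.4$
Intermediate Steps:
$s{\left(U,O \right)} = - \frac{O}{10}$ ($s{\left(U,O \right)} = O \left(- \frac{1}{10}\right) = - \frac{O}{10}$)
$R{\left(h,f \right)} = 90 f h$ ($R{\left(h,f \right)} = f h 30 \cdot 3 = f h 90 = 90 f h$)
$q = 0$ ($q = - 4 \cdot 90 \cdot 2 \cdot 0 \cdot 0 = \left(-4\right) 0 \cdot 0 = 0 \cdot 0 = 0$)
$s{\left(7,3 \right)} D{\left(-12,0 \right)} + q = \left(- \frac{1}{10}\right) 3 \left(-8\right) + 0 = \left(- \frac{3}{10}\right) \left(-8\right) + 0 = \frac{12}{5} + 0 = \frac{12}{5}$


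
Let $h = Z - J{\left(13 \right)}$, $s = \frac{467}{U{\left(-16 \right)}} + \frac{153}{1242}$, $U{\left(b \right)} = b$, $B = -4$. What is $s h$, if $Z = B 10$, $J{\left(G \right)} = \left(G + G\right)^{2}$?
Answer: $\frac{5743573}{276} \approx 20810.0$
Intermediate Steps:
$J{\left(G \right)} = 4 G^{2}$ ($J{\left(G \right)} = \left(2 G\right)^{2} = 4 G^{2}$)
$Z = -40$ ($Z = \left(-4\right) 10 = -40$)
$s = - \frac{32087}{1104}$ ($s = \frac{467}{-16} + \frac{153}{1242} = 467 \left(- \frac{1}{16}\right) + 153 \cdot \frac{1}{1242} = - \frac{467}{16} + \frac{17}{138} = - \frac{32087}{1104} \approx -29.064$)
$h = -716$ ($h = -40 - 4 \cdot 13^{2} = -40 - 4 \cdot 169 = -40 - 676 = -716$)
$s h = \left(- \frac{32087}{1104}\right) \left(-716\right) = \frac{5743573}{276}$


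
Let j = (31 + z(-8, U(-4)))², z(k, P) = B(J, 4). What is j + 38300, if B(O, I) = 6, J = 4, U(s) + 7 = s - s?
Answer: 39669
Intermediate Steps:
U(s) = -7 (U(s) = -7 + (s - s) = -7 + 0 = -7)
z(k, P) = 6
j = 1369 (j = (31 + 6)² = 37² = 1369)
j + 38300 = 1369 + 38300 = 39669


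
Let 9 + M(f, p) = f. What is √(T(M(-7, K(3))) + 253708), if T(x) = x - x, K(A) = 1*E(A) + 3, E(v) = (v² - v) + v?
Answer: 2*√63427 ≈ 503.69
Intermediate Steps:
E(v) = v²
K(A) = 3 + A² (K(A) = 1*A² + 3 = A² + 3 = 3 + A²)
M(f, p) = -9 + f
T(x) = 0
√(T(M(-7, K(3))) + 253708) = √(0 + 253708) = √253708 = 2*√63427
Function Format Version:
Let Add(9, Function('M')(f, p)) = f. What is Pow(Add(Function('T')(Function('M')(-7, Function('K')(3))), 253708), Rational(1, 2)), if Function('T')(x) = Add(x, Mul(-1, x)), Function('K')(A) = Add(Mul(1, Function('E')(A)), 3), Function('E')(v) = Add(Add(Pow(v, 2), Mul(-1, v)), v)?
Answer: Mul(2, Pow(63427, Rational(1, 2))) ≈ 503.69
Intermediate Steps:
Function('E')(v) = Pow(v, 2)
Function('K')(A) = Add(3, Pow(A, 2)) (Function('K')(A) = Add(Mul(1, Pow(A, 2)), 3) = Add(Pow(A, 2), 3) = Add(3, Pow(A, 2)))
Function('M')(f, p) = Add(-9, f)
Function('T')(x) = 0
Pow(Add(Function('T')(Function('M')(-7, Function('K')(3))), 253708), Rational(1, 2)) = Pow(Add(0, 253708), Rational(1, 2)) = Pow(253708, Rational(1, 2)) = Mul(2, Pow(63427, Rational(1, 2)))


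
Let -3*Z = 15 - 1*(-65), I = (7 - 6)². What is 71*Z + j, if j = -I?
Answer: -5683/3 ≈ -1894.3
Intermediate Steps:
I = 1 (I = 1² = 1)
Z = -80/3 (Z = -(15 - 1*(-65))/3 = -(15 + 65)/3 = -⅓*80 = -80/3 ≈ -26.667)
j = -1 (j = -1*1 = -1)
71*Z + j = 71*(-80/3) - 1 = -5680/3 - 1 = -5683/3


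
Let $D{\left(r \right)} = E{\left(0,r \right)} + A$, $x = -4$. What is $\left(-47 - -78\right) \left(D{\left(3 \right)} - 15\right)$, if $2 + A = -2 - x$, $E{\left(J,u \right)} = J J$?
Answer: $-465$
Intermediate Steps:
$E{\left(J,u \right)} = J^{2}$
$A = 0$ ($A = -2 - -2 = -2 + \left(-2 + 4\right) = -2 + 2 = 0$)
$D{\left(r \right)} = 0$ ($D{\left(r \right)} = 0^{2} + 0 = 0 + 0 = 0$)
$\left(-47 - -78\right) \left(D{\left(3 \right)} - 15\right) = \left(-47 - -78\right) \left(0 - 15\right) = \left(-47 + 78\right) \left(0 - 15\right) = 31 \left(-15\right) = -465$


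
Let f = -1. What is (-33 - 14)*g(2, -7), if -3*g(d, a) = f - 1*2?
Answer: -47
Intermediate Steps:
g(d, a) = 1 (g(d, a) = -(-1 - 1*2)/3 = -(-1 - 2)/3 = -⅓*(-3) = 1)
(-33 - 14)*g(2, -7) = (-33 - 14)*1 = -47*1 = -47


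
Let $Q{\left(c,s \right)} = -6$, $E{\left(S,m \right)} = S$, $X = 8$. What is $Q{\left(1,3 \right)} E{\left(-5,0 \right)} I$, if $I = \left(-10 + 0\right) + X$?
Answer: $-60$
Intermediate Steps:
$I = -2$ ($I = \left(-10 + 0\right) + 8 = -10 + 8 = -2$)
$Q{\left(1,3 \right)} E{\left(-5,0 \right)} I = \left(-6\right) \left(-5\right) \left(-2\right) = 30 \left(-2\right) = -60$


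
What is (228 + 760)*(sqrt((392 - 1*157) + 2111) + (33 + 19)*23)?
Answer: 1181648 + 988*sqrt(2346) ≈ 1.2295e+6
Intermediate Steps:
(228 + 760)*(sqrt((392 - 1*157) + 2111) + (33 + 19)*23) = 988*(sqrt((392 - 157) + 2111) + 52*23) = 988*(sqrt(235 + 2111) + 1196) = 988*(sqrt(2346) + 1196) = 988*(1196 + sqrt(2346)) = 1181648 + 988*sqrt(2346)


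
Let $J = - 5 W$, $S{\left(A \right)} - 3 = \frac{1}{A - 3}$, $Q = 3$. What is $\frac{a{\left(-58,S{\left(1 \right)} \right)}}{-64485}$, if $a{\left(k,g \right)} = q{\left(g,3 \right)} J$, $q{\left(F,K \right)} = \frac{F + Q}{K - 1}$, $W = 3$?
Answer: $\frac{11}{17196} \approx 0.00063968$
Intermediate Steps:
$q{\left(F,K \right)} = \frac{3 + F}{-1 + K}$ ($q{\left(F,K \right)} = \frac{F + 3}{K - 1} = \frac{3 + F}{-1 + K}$)
$S{\left(A \right)} = 3 + \frac{1}{-3 + A}$ ($S{\left(A \right)} = 3 + \frac{1}{A - 3} = 3 + \frac{1}{-3 + A}$)
$J = -15$ ($J = \left(-5\right) 3 = -15$)
$a{\left(k,g \right)} = - \frac{45}{2} - \frac{15 g}{2}$ ($a{\left(k,g \right)} = \frac{3 + g}{-1 + 3} \left(-15\right) = \frac{3 + g}{2} \left(-15\right) = \left(\frac{3}{2} + \frac{g}{2}\right) \left(-15\right) = - \frac{45}{2} - \frac{15 g}{2}$)
$\frac{a{\left(-58,S{\left(1 \right)} \right)}}{-64485} = \frac{- \frac{45}{2} - \frac{15 \frac{-8 + 3 \cdot 1}{-3 + 1}}{2}}{-64485} = \left(- \frac{45}{2} - \frac{15 \frac{-8 + 3}{-2}}{2}\right) \left(- \frac{1}{64485}\right) = \left(- \frac{45}{2} - \frac{15 \left(\left(- \frac{1}{2}\right) \left(-5\right)\right)}{2}\right) \left(- \frac{1}{64485}\right) = \left(- \frac{45}{2} - \frac{75}{4}\right) \left(- \frac{1}{64485}\right) = \left(- \frac{165}{4}\right) \left(- \frac{1}{64485}\right) = \frac{11}{17196}$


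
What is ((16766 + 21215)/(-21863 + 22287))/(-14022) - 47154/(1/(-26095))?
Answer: 385033093628561/312912 ≈ 1.2305e+9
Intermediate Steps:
((16766 + 21215)/(-21863 + 22287))/(-14022) - 47154/(1/(-26095)) = (37981/424)*(-1/14022) - 47154/(-1/26095) = (37981*(1/424))*(-1/14022) - 47154*(-26095) = (37981/424)*(-1/14022) + 1230483630 = -1999/312912 + 1230483630 = 385033093628561/312912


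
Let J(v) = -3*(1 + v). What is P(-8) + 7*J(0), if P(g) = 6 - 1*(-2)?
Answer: -13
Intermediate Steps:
J(v) = -3 - 3*v
P(g) = 8 (P(g) = 6 + 2 = 8)
P(-8) + 7*J(0) = 8 + 7*(-3 - 3*0) = 8 + 7*(-3 + 0) = 8 + 7*(-3) = 8 - 21 = -13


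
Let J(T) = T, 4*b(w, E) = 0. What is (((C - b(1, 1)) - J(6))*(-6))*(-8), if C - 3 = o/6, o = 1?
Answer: -136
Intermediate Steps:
b(w, E) = 0 (b(w, E) = (¼)*0 = 0)
C = 19/6 (C = 3 + 1/6 = 3 + 1*(⅙) = 3 + ⅙ = 19/6 ≈ 3.1667)
(((C - b(1, 1)) - J(6))*(-6))*(-8) = (((19/6 - 1*0) - 1*6)*(-6))*(-8) = (((19/6 + 0) - 6)*(-6))*(-8) = ((19/6 - 6)*(-6))*(-8) = -17/6*(-6)*(-8) = 17*(-8) = -136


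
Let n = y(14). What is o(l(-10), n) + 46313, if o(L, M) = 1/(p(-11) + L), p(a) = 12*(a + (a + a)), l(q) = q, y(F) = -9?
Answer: 18803077/406 ≈ 46313.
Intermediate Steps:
n = -9
p(a) = 36*a (p(a) = 12*(a + 2*a) = 12*(3*a) = 36*a)
o(L, M) = 1/(-396 + L) (o(L, M) = 1/(36*(-11) + L) = 1/(-396 + L))
o(l(-10), n) + 46313 = 1/(-396 - 10) + 46313 = 1/(-406) + 46313 = -1/406 + 46313 = 18803077/406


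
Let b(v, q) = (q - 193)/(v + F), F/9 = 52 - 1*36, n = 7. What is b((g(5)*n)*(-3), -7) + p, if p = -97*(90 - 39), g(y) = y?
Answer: -193133/39 ≈ -4952.1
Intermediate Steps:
p = -4947 (p = -97*51 = -4947)
F = 144 (F = 9*(52 - 1*36) = 9*(52 - 36) = 9*16 = 144)
b(v, q) = (-193 + q)/(144 + v) (b(v, q) = (q - 193)/(v + 144) = (-193 + q)/(144 + v))
b((g(5)*n)*(-3), -7) + p = (-193 - 7)/(144 + (5*7)*(-3)) - 4947 = -200/(144 + 35*(-3)) - 4947 = -200/(144 - 105) - 4947 = -200/39 - 4947 = -193133/39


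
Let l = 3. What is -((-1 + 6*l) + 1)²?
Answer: -324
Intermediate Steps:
-((-1 + 6*l) + 1)² = -((-1 + 6*3) + 1)² = -((-1 + 18) + 1)² = -(17 + 1)² = -1*18² = -1*324 = -324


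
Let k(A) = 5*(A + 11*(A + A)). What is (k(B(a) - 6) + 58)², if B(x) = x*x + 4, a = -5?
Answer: 7306209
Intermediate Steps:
B(x) = 4 + x² (B(x) = x² + 4 = 4 + x²)
k(A) = 115*A (k(A) = 5*(A + 11*(2*A)) = 5*(A + 22*A) = 5*(23*A) = 115*A)
(k(B(a) - 6) + 58)² = (115*((4 + (-5)²) - 6) + 58)² = (115*((4 + 25) - 6) + 58)² = (115*(29 - 6) + 58)² = (115*23 + 58)² = (2645 + 58)² = 2703² = 7306209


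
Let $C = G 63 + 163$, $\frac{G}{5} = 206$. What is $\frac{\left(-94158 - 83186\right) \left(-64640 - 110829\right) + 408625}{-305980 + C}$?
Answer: $- \frac{31118782961}{240927} \approx -1.2916 \cdot 10^{5}$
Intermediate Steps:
$G = 1030$ ($G = 5 \cdot 206 = 1030$)
$C = 65053$ ($C = 1030 \cdot 63 + 163 = 64890 + 163 = 65053$)
$\frac{\left(-94158 - 83186\right) \left(-64640 - 110829\right) + 408625}{-305980 + C} = \frac{\left(-94158 - 83186\right) \left(-64640 - 110829\right) + 408625}{-305980 + 65053} = \frac{\left(-177344\right) \left(-175469\right) + 408625}{-240927} = \left(31118374336 + 408625\right) \left(- \frac{1}{240927}\right) = 31118782961 \left(- \frac{1}{240927}\right) = - \frac{31118782961}{240927}$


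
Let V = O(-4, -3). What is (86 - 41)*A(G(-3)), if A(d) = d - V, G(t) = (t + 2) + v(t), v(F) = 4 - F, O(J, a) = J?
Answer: 450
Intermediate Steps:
V = -4
G(t) = 6 (G(t) = (t + 2) + (4 - t) = (2 + t) + (4 - t) = 6)
A(d) = 4 + d (A(d) = d - 1*(-4) = d + 4 = 4 + d)
(86 - 41)*A(G(-3)) = (86 - 41)*(4 + 6) = 45*10 = 450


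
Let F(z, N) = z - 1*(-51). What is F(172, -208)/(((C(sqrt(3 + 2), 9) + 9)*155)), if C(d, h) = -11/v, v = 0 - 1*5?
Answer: 223/1736 ≈ 0.12846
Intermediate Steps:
v = -5 (v = 0 - 5 = -5)
F(z, N) = 51 + z (F(z, N) = z + 51 = 51 + z)
C(d, h) = 11/5 (C(d, h) = -11/(-5) = -11*(-1/5) = 11/5)
F(172, -208)/(((C(sqrt(3 + 2), 9) + 9)*155)) = (51 + 172)/(((11/5 + 9)*155)) = 223/(((56/5)*155)) = 223/1736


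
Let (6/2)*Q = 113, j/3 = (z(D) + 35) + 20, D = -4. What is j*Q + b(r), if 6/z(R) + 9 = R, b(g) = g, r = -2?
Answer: 80091/13 ≈ 6160.8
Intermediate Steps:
z(R) = 6/(-9 + R)
j = 2127/13 (j = 3*((6/(-9 - 4) + 35) + 20) = 3*((6/(-13) + 35) + 20) = 3*((6*(-1/13) + 35) + 20) = 3*((-6/13 + 35) + 20) = 3*(449/13 + 20) = 3*(709/13) = 2127/13 ≈ 163.62)
Q = 113/3 (Q = (⅓)*113 = 113/3 ≈ 37.667)
j*Q + b(r) = (2127/13)*(113/3) - 2 = 80117/13 - 2 = 80091/13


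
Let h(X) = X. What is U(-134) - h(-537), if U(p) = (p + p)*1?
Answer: 269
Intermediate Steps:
U(p) = 2*p (U(p) = (2*p)*1 = 2*p)
U(-134) - h(-537) = 2*(-134) - 1*(-537) = -268 + 537 = 269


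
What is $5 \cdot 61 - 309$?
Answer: $-4$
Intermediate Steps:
$5 \cdot 61 - 309 = 305 - 309 = -4$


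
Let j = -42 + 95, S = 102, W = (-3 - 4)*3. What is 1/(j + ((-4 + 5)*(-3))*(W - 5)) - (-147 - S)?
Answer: 32620/131 ≈ 249.01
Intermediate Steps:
W = -21 (W = -7*3 = -21)
j = 53
1/(j + ((-4 + 5)*(-3))*(W - 5)) - (-147 - S) = 1/(53 + ((-4 + 5)*(-3))*(-21 - 5)) - (-147 - 1*102) = 1/(53 + (1*(-3))*(-26)) - (-147 - 102) = 1/(53 - 3*(-26)) - 1*(-249) = 1/(53 + 78) + 249 = 1/131 + 249 = 32620/131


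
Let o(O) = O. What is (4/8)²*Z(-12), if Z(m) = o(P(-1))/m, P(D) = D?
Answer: 1/48 ≈ 0.020833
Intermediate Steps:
Z(m) = -1/m
(4/8)²*Z(-12) = (4/8)²*(-1/(-12)) = (4*(⅛))²*(-1*(-1/12)) = (½)²*(1/12) = (¼)*(1/12) = 1/48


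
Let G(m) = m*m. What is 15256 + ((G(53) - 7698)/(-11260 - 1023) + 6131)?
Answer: 262701410/12283 ≈ 21387.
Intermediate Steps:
G(m) = m²
15256 + ((G(53) - 7698)/(-11260 - 1023) + 6131) = 15256 + ((53² - 7698)/(-11260 - 1023) + 6131) = 15256 + ((2809 - 7698)/(-12283) + 6131) = 15256 + (-4889*(-1/12283) + 6131) = 15256 + (4889/12283 + 6131) = 15256 + 75311962/12283 = 262701410/12283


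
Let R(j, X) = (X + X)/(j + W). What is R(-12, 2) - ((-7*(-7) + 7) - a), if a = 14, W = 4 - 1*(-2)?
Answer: -128/3 ≈ -42.667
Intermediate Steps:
W = 6 (W = 4 + 2 = 6)
R(j, X) = 2*X/(6 + j) (R(j, X) = (X + X)/(j + 6) = (2*X)/(6 + j) = 2*X/(6 + j))
R(-12, 2) - ((-7*(-7) + 7) - a) = 2*2/(6 - 12) - ((-7*(-7) + 7) - 1*14) = 2*2/(-6) - ((49 + 7) - 14) = 2*2*(-1/6) - (56 - 14) = -2/3 - 1*42 = -2/3 - 42 = -128/3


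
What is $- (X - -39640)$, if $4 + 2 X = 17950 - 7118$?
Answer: $-45054$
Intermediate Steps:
$X = 5414$ ($X = -2 + \frac{17950 - 7118}{2} = -2 + \frac{1}{2} \cdot 10832 = -2 + 5416 = 5414$)
$- (X - -39640) = - (5414 - -39640) = - (5414 + 39640) = \left(-1\right) 45054 = -45054$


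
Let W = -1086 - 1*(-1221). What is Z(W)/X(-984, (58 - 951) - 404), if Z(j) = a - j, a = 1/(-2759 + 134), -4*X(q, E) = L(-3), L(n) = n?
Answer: -1417504/7875 ≈ -180.00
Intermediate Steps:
X(q, E) = 3/4 (X(q, E) = -1/4*(-3) = 3/4)
a = -1/2625 (a = 1/(-2625) = -1/2625 ≈ -0.00038095)
W = 135 (W = -1086 + 1221 = 135)
Z(j) = -1/2625 - j
Z(W)/X(-984, (58 - 951) - 404) = (-1/2625 - 1*135)/(3/4) = (-1/2625 - 135)*(4/3) = -354376/2625*4/3 = -1417504/7875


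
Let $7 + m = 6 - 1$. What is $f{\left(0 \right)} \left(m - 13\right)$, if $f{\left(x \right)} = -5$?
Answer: $75$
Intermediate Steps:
$m = -2$ ($m = -7 + \left(6 - 1\right) = -7 + 5 = -2$)
$f{\left(0 \right)} \left(m - 13\right) = - 5 \left(-2 - 13\right) = \left(-5\right) \left(-15\right) = 75$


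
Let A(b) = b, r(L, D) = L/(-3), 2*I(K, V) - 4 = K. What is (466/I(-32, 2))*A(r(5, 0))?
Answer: 1165/21 ≈ 55.476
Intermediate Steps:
I(K, V) = 2 + K/2
r(L, D) = -L/3 (r(L, D) = L*(-⅓) = -L/3)
(466/I(-32, 2))*A(r(5, 0)) = (466/(2 + (½)*(-32)))*(-⅓*5) = (466/(2 - 16))*(-5/3) = (466/(-14))*(-5/3) = (466*(-1/14))*(-5/3) = -233/7*(-5/3) = 1165/21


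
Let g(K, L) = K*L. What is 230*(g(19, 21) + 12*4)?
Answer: 102810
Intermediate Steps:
230*(g(19, 21) + 12*4) = 230*(19*21 + 12*4) = 230*(399 + 48) = 230*447 = 102810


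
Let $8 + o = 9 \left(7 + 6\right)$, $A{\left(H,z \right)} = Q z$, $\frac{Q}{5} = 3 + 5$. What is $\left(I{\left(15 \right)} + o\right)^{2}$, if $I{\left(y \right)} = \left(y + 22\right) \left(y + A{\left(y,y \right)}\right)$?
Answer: $522762496$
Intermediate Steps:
$Q = 40$ ($Q = 5 \left(3 + 5\right) = 5 \cdot 8 = 40$)
$A{\left(H,z \right)} = 40 z$
$o = 109$ ($o = -8 + 9 \left(7 + 6\right) = -8 + 9 \cdot 13 = -8 + 117 = 109$)
$I{\left(y \right)} = 41 y \left(22 + y\right)$ ($I{\left(y \right)} = \left(y + 22\right) \left(y + 40 y\right) = \left(22 + y\right) 41 y = 41 y \left(22 + y\right)$)
$\left(I{\left(15 \right)} + o\right)^{2} = \left(41 \cdot 15 \left(22 + 15\right) + 109\right)^{2} = \left(41 \cdot 15 \cdot 37 + 109\right)^{2} = \left(22755 + 109\right)^{2} = 22864^{2} = 522762496$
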